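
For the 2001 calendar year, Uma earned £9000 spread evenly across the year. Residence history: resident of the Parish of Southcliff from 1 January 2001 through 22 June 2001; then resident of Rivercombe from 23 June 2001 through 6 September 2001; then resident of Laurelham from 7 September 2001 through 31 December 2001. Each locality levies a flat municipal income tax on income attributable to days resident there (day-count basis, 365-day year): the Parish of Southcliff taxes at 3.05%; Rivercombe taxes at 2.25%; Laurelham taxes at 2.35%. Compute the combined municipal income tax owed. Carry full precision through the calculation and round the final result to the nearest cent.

The Parish of Southcliff, 1 January – 22 June 2001: 173 days → £9000 × 3.05% × 173/365 = £130.1055
Rivercombe, 23 June – 6 September 2001: 76 days → £9000 × 2.25% × 76/365 = £42.1644
Laurelham, 7 September – 31 December 2001: 116 days → £9000 × 2.35% × 116/365 = £67.2164
Total = £239.4863

£239.49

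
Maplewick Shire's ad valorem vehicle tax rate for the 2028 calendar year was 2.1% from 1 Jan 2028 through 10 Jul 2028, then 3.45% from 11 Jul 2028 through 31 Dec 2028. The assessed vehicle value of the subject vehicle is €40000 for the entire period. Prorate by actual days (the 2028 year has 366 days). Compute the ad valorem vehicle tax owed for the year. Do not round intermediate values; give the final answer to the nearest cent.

€1096.72

1 Jan – 10 Jul 2028: 192 days at 2.1% → €40000 × 2.1% × 192/366 = €440.6557
11 Jul – 31 Dec 2028: 174 days at 3.45% → €40000 × 3.45% × 174/366 = €656.0656
Total = €1096.7213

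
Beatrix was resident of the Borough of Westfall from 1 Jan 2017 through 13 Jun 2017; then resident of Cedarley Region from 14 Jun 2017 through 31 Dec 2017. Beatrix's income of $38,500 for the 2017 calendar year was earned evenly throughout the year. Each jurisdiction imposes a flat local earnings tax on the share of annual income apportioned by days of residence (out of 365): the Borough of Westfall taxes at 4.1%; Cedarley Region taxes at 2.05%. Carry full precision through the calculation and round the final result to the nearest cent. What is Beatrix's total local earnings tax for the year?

The Borough of Westfall, 1 Jan – 13 Jun 2017: 164 days → $38,500 × 4.1% × 164/365 = $709.2438
Cedarley Region, 14 Jun – 31 Dec 2017: 201 days → $38,500 × 2.05% × 201/365 = $434.6281
Total = $1,143.8719

$1,143.87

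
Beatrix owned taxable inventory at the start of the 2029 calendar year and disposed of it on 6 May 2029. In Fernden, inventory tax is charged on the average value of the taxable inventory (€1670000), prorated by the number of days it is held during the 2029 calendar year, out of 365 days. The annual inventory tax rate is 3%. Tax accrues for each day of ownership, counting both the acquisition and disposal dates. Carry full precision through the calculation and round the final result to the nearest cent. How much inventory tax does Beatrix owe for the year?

Days held (1 January – 6 May 2029): 126 out of 365
Tax = €1670000 × 3% × 126/365 = €17294.7945

€17294.79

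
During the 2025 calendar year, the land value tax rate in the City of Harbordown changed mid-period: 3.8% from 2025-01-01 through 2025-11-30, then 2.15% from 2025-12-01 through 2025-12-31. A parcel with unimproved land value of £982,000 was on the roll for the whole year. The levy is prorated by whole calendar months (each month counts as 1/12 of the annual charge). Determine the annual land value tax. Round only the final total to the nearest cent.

2025-01-01 to 2025-11-30: 11 months at 3.8% → £982,000 × 3.8% × 11/12 = £34,206.3333
2025-12-01 to 2025-12-31: 1 month at 2.15% → £982,000 × 2.15% × 1/12 = £1,759.4167
Total = £35,965.7500

£35,965.75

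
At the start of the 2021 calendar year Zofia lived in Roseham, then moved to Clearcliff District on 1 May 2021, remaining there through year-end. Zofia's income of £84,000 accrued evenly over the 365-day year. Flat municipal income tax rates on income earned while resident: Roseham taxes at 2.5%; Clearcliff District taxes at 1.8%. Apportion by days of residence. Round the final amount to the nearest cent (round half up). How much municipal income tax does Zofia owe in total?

Roseham, 1 Jan – 30 Apr 2021: 120 days → £84,000 × 2.5% × 120/365 = £690.4110
Clearcliff District, 1 May – 31 Dec 2021: 245 days → £84,000 × 1.8% × 245/365 = £1,014.9041
Total = £1,705.3151

£1,705.32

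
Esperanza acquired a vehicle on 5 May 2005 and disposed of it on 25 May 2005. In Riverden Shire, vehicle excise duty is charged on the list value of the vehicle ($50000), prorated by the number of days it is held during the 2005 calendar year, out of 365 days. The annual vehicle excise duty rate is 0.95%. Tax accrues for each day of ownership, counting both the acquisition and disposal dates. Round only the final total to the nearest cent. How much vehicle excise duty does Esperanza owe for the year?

Days held (5 May – 25 May 2005): 21 out of 365
Tax = $50000 × 0.95% × 21/365 = $27.3288

$27.33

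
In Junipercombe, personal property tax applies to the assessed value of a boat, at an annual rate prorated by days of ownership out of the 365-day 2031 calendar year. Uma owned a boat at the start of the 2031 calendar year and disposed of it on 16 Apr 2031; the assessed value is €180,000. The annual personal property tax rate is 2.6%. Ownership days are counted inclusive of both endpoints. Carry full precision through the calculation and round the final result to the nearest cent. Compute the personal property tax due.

€1,359.12

Days held (1 Jan – 16 Apr 2031): 106 out of 365
Tax = €180,000 × 2.6% × 106/365 = €1,359.1233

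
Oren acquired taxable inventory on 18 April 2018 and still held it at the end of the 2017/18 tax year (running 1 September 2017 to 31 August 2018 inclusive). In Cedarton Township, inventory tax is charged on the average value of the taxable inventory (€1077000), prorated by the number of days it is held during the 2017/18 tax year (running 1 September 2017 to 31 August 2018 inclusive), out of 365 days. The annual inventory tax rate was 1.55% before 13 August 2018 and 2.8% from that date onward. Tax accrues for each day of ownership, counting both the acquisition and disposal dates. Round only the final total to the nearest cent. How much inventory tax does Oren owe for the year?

€6920.83

18 April – 12 August 2018: 117 days at 1.55% → €1077000 × 1.55% × 117/365 = €5351.0671
13 August – 31 August 2018: 19 days at 2.8% → €1077000 × 2.8% × 19/365 = €1569.7644
Total = €6920.8315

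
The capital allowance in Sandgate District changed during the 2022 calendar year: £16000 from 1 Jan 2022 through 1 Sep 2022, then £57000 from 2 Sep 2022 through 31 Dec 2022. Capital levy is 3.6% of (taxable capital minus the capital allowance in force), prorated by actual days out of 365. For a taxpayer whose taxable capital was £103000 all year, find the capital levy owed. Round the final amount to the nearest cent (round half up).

1 Jan – 1 Sep 2022: 244 days, exemption £16000 → (£103000 − £16000) × 3.6% × 244/365 = £2093.7205
2 Sep – 31 Dec 2022: 121 days, exemption £57000 → (£103000 − £57000) × 3.6% × 121/365 = £548.9753
Total = £2642.6959

£2642.70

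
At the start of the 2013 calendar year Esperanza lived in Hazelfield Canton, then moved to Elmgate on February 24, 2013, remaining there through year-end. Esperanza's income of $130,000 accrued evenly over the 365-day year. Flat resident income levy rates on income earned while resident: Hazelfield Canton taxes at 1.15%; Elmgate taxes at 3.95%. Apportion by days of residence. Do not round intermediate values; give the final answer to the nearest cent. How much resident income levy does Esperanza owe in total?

$4,596.48

Hazelfield Canton, January 1 – February 23, 2013: 54 days → $130,000 × 1.15% × 54/365 = $221.1781
Elmgate, February 24 – December 31, 2013: 311 days → $130,000 × 3.95% × 311/365 = $4,375.3014
Total = $4,596.4795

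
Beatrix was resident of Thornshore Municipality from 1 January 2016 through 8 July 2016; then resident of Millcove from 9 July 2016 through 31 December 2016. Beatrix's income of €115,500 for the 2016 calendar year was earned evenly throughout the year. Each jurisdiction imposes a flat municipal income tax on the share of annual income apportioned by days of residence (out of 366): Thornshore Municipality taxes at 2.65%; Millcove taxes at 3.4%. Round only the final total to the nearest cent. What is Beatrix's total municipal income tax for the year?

Thornshore Municipality, 1 January – 8 July 2016: 190 days → €115,500 × 2.65% × 190/366 = €1,588.9139
Millcove, 9 July – 31 December 2016: 176 days → €115,500 × 3.4% × 176/366 = €1,888.3934
Total = €3,477.3074

€3,477.31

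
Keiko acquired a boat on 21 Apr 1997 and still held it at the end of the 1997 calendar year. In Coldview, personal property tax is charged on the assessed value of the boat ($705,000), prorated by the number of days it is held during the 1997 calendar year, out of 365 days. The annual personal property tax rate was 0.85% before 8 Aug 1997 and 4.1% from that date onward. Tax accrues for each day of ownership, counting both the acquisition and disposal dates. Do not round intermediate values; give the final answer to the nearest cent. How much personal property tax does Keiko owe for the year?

$13,351.54

21 Apr – 7 Aug 1997: 109 days at 0.85% → $705,000 × 0.85% × 109/365 = $1,789.5411
8 Aug – 31 Dec 1997: 146 days at 4.1% → $705,000 × 4.1% × 146/365 = $11,562.0000
Total = $13,351.5411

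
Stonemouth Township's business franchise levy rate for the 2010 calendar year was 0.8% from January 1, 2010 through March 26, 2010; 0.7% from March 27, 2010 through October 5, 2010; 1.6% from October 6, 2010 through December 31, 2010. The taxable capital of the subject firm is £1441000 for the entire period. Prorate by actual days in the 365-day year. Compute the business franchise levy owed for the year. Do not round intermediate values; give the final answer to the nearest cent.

January 1 – March 26, 2010: 85 days at 0.8% → £1441000 × 0.8% × 85/365 = £2684.6027
March 27 – October 5, 2010: 193 days at 0.7% → £1441000 × 0.7% × 193/365 = £5333.6740
October 6 – December 31, 2010: 87 days at 1.6% → £1441000 × 1.6% × 87/365 = £5495.5397
Total = £13513.8164

£13513.82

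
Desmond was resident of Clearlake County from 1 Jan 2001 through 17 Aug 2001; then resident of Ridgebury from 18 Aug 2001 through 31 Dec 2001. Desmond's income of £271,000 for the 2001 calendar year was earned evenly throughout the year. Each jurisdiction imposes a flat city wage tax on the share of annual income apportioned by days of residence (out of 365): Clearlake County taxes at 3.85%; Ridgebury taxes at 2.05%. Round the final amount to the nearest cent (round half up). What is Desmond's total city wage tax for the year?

£8,615.94

Clearlake County, 1 Jan – 17 Aug 2001: 229 days → £271,000 × 3.85% × 229/365 = £6,545.9493
Ridgebury, 18 Aug – 31 Dec 2001: 136 days → £271,000 × 2.05% × 136/365 = £2,069.9945
Total = £8,615.9438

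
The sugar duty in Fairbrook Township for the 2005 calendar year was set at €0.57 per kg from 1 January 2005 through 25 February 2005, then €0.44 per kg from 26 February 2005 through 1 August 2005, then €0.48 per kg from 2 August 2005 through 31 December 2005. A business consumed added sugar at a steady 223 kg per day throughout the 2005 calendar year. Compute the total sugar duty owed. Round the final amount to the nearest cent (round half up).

€38793.08

1 January – 25 February 2005: 56 days × 223 kg/day = 12,488 kg at €0.57/kg → €7118.16
26 February – 1 August 2005: 157 days × 223 kg/day = 35,011 kg at €0.44/kg → €15404.84
2 August – 31 December 2005: 152 days × 223 kg/day = 33,896 kg at €0.48/kg → €16270.08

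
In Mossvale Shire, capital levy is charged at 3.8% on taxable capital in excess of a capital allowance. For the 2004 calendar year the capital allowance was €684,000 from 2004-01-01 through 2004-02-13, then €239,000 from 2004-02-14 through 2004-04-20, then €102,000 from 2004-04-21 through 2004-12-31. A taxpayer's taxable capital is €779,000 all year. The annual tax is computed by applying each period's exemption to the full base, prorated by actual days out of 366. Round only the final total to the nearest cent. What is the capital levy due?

2004-01-01 to 2004-02-13: 44 days, exemption €684,000 → (€779,000 − €684,000) × 3.8% × 44/366 = €433.9891
2004-02-14 to 2004-04-20: 67 days, exemption €239,000 → (€779,000 − €239,000) × 3.8% × 67/366 = €3,756.3934
2004-04-21 to 2004-12-31: 255 days, exemption €102,000 → (€779,000 − €102,000) × 3.8% × 255/366 = €17,923.8525
Total = €22,114.2350

€22,114.23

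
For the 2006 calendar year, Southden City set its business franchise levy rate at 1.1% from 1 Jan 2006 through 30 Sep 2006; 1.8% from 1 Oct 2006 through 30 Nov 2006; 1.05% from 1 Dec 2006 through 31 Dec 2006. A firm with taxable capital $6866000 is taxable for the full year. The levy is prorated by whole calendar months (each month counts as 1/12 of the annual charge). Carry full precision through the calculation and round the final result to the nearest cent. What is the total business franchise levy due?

1 Jan – 30 Sep 2006: 9 months at 1.1% → $6866000 × 1.1% × 9/12 = $56644.5000
1 Oct – 30 Nov 2006: 2 months at 1.8% → $6866000 × 1.8% × 2/12 = $20598.0000
1 Dec – 31 Dec 2006: 1 month at 1.05% → $6866000 × 1.05% × 1/12 = $6007.7500
Total = $83250.2500

$83250.25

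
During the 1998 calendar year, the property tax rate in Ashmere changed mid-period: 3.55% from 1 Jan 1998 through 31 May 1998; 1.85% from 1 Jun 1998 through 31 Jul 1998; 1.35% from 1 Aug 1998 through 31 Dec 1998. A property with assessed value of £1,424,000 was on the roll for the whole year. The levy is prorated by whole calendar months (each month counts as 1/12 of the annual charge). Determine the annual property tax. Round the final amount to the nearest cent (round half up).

£33,464.00

1 Jan – 31 May 1998: 5 months at 3.55% → £1,424,000 × 3.55% × 5/12 = £21,063.3333
1 Jun – 31 Jul 1998: 2 months at 1.85% → £1,424,000 × 1.85% × 2/12 = £4,390.6667
1 Aug – 31 Dec 1998: 5 months at 1.35% → £1,424,000 × 1.35% × 5/12 = £8,010.0000
Total = £33,464.0000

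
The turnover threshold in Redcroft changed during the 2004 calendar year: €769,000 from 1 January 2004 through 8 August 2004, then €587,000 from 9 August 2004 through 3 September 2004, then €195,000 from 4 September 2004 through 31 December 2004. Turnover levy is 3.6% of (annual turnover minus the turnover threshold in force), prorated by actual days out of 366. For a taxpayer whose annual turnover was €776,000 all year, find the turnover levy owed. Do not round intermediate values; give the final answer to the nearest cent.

€7,436.07

1 January – 8 August 2004: 221 days, exemption €769,000 → (€776,000 − €769,000) × 3.6% × 221/366 = €152.1639
9 August – 3 September 2004: 26 days, exemption €587,000 → (€776,000 − €587,000) × 3.6% × 26/366 = €483.3443
4 September – 31 December 2004: 119 days, exemption €195,000 → (€776,000 − €195,000) × 3.6% × 119/366 = €6,800.5574
Total = €7,436.0656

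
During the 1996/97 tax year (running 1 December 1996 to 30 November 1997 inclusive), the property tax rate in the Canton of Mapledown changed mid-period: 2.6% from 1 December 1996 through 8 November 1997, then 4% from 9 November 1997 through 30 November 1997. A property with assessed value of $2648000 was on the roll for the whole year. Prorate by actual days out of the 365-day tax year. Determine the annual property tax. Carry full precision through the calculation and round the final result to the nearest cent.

1 December 1996 – 8 November 1997: 343 days at 2.6% → $2648000 × 2.6% × 343/365 = $64698.2575
9 November – 30 November 1997: 22 days at 4% → $2648000 × 4% × 22/365 = $6384.2192
Total = $71082.4767

$71082.48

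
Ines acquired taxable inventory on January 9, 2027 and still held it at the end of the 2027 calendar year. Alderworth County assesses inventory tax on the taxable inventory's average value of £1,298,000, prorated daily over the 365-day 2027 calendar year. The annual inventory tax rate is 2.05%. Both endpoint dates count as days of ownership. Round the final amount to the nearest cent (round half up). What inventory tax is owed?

Days held (January 9 – December 31, 2027): 357 out of 365
Tax = £1,298,000 × 2.05% × 357/365 = £26,025.7890

£26,025.79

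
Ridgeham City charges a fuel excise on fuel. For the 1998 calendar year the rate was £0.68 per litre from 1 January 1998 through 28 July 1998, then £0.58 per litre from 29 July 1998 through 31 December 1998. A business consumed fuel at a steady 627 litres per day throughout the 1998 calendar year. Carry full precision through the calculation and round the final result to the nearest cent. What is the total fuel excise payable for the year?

1 January – 28 July 1998: 209 days × 627 litres/day = 131,043 litres at £0.68/litre → £89,109.24
29 July – 31 December 1998: 156 days × 627 litres/day = 97,812 litres at £0.58/litre → £56,730.96

£145,840.20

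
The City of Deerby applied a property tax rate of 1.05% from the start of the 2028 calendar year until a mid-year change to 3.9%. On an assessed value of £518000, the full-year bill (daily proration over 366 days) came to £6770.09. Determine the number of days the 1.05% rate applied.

333 days

Let d = days at the first rate; then 366 − d days at the second rate.
£518000 × [1.05%·d + 3.9%·(366−d)] / 366 = £6770.09
Solving gives d = 333, so the new rate took effect on 29 Nov 2028.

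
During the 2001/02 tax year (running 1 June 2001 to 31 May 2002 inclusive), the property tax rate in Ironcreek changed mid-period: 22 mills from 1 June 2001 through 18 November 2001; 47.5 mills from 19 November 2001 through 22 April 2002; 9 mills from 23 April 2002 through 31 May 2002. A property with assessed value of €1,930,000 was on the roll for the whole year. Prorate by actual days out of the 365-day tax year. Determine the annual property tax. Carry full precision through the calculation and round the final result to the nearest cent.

1 June – 18 November 2001: 171 days at 22 mills → €1,930,000 × 2.2% × 171/365 = €19,892.2192
19 November 2001 – 22 April 2002: 155 days at 47.5 mills → €1,930,000 × 4.75% × 155/365 = €38,930.4795
23 April – 31 May 2002: 39 days at 9 mills → €1,930,000 × 0.9% × 39/365 = €1,855.9726
Total = €60,678.6712

€60,678.67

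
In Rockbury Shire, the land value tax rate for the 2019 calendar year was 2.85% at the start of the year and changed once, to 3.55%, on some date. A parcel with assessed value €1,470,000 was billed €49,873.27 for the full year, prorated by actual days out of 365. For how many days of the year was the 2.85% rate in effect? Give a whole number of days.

Let d = days at the first rate; then 365 − d days at the second rate.
€1,470,000 × [2.85%·d + 3.55%·(365−d)] / 365 = €49,873.27
Solving gives d = 82, so the new rate took effect on 24 Mar 2019.

82 days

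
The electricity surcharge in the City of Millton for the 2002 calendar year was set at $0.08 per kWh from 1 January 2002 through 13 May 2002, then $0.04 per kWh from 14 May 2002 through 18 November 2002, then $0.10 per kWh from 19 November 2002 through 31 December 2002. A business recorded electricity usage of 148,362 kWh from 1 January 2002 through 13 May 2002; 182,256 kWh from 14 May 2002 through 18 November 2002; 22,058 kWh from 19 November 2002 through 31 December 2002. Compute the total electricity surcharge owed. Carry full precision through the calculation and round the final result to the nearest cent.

$21365.00

1 January – 13 May 2002: 148,362 kWh at $0.08/kWh → $11868.96
14 May – 18 November 2002: 182,256 kWh at $0.04/kWh → $7290.24
19 November – 31 December 2002: 22,058 kWh at $0.10/kWh → $2205.80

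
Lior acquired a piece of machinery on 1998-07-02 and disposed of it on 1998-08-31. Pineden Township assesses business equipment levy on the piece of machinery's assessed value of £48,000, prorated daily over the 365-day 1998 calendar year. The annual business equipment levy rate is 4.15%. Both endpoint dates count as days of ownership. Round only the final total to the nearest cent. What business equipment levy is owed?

Days held (1998-07-02 to 1998-08-31): 61 out of 365
Tax = £48,000 × 4.15% × 61/365 = £332.9096

£332.91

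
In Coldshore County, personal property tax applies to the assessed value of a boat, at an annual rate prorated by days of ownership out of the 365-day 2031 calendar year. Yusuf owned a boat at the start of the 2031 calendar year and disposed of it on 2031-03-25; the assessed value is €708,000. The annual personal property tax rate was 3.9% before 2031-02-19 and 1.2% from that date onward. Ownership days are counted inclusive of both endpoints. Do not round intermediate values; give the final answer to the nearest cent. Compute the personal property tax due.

€4,521.50

2031-01-01 to 2031-02-18: 49 days at 3.9% → €708,000 × 3.9% × 49/365 = €3,706.8164
2031-02-19 to 2031-03-25: 35 days at 1.2% → €708,000 × 1.2% × 35/365 = €814.6849
Total = €4,521.5014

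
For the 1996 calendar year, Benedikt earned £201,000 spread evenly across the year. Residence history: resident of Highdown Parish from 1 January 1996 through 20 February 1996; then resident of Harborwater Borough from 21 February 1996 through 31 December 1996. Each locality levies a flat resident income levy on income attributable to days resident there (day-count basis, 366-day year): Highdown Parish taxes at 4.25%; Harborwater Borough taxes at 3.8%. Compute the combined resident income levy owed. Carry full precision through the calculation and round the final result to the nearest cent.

£7,764.04

Highdown Parish, 1 January – 20 February 1996: 51 days → £201,000 × 4.25% × 51/366 = £1,190.3484
Harborwater Borough, 21 February – 31 December 1996: 315 days → £201,000 × 3.8% × 315/366 = £6,573.6885
Total = £7,764.0369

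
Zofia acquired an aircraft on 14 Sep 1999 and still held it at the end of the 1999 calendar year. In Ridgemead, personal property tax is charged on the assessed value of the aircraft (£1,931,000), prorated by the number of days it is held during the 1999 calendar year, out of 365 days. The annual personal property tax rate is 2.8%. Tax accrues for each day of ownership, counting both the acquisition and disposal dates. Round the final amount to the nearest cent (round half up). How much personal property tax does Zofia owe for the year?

£16,146.33

Days held (14 Sep – 31 Dec 1999): 109 out of 365
Tax = £1,931,000 × 2.8% × 109/365 = £16,146.3342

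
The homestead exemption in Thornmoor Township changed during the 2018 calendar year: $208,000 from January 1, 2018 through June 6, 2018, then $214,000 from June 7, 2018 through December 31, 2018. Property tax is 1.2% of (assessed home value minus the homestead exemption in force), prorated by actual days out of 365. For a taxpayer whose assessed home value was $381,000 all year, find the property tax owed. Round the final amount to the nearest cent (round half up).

January 1 – June 6, 2018: 157 days, exemption $208,000 → ($381,000 − $208,000) × 1.2% × 157/365 = $892.9644
June 7 – December 31, 2018: 208 days, exemption $214,000 → ($381,000 − $214,000) × 1.2% × 208/365 = $1,142.0055
Total = $2,034.9699

$2,034.97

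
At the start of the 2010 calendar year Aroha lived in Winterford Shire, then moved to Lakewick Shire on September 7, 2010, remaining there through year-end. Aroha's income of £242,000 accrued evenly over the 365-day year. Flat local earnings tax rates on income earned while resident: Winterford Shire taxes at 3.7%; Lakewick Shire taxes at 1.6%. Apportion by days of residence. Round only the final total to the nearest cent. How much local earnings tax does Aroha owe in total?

Winterford Shire, January 1 – September 6, 2010: 249 days → £242,000 × 3.7% × 249/365 = £6,108.3452
Lakewick Shire, September 7 – December 31, 2010: 116 days → £242,000 × 1.6% × 116/365 = £1,230.5534
Total = £7,338.8986

£7,338.90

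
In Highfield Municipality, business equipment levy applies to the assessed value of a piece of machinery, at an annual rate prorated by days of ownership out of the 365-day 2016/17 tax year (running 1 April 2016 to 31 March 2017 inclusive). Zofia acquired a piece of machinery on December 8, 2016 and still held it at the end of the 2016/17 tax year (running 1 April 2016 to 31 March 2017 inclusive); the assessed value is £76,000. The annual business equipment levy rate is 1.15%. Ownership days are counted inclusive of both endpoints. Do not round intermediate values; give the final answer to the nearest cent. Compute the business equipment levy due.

£272.98

Days held (December 8, 2016 – March 31, 2017): 114 out of 365
Tax = £76,000 × 1.15% × 114/365 = £272.9753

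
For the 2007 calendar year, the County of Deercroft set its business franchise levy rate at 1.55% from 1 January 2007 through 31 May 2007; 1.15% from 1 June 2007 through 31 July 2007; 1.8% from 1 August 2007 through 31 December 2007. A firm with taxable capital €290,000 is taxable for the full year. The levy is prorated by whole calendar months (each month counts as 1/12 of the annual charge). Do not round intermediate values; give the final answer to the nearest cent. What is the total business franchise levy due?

1 January – 31 May 2007: 5 months at 1.55% → €290,000 × 1.55% × 5/12 = €1,872.9167
1 June – 31 July 2007: 2 months at 1.15% → €290,000 × 1.15% × 2/12 = €555.8333
1 August – 31 December 2007: 5 months at 1.8% → €290,000 × 1.8% × 5/12 = €2,175.0000
Total = €4,603.7500

€4,603.75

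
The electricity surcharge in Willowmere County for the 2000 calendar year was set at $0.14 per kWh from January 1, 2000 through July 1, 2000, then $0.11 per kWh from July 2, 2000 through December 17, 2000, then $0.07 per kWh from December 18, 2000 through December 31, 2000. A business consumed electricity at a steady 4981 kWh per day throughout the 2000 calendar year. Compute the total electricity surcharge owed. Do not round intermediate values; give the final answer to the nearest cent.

January 1 – July 1, 2000: 183 days × 4981 kWh/day = 911,523 kWh at $0.14/kWh → $127613.22
July 2 – December 17, 2000: 169 days × 4981 kWh/day = 841,789 kWh at $0.11/kWh → $92596.79
December 18 – December 31, 2000: 14 days × 4981 kWh/day = 69,734 kWh at $0.07/kWh → $4881.38

$225091.39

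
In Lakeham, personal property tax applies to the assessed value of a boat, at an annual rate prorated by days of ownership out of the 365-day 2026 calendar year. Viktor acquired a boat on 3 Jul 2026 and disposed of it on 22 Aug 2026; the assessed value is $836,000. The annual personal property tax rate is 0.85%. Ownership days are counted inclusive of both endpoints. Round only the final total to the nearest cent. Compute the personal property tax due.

$992.89

Days held (3 Jul – 22 Aug 2026): 51 out of 365
Tax = $836,000 × 0.85% × 51/365 = $992.8932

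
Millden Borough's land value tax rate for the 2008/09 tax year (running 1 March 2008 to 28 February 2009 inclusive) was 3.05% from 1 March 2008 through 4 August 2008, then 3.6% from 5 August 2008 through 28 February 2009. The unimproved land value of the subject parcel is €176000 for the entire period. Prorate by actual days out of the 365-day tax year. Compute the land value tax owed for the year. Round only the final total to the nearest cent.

1 March – 4 August 2008: 157 days at 3.05% → €176000 × 3.05% × 157/365 = €2308.9753
5 August 2008 – 28 February 2009: 208 days at 3.6% → €176000 × 3.6% × 208/365 = €3610.6521
Total = €5919.6274

€5919.63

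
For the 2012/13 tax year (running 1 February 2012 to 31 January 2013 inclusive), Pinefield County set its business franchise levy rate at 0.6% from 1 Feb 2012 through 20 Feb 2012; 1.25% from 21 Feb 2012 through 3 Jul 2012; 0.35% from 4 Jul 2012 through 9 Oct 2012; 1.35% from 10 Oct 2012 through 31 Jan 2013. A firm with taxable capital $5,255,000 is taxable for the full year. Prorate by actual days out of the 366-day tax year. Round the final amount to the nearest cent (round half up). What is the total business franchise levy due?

1 Feb – 20 Feb 2012: 20 days at 0.6% → $5,255,000 × 0.6% × 20/366 = $1,722.9508
21 Feb – 3 Jul 2012: 134 days at 1.25% → $5,255,000 × 1.25% × 134/366 = $24,049.5219
4 Jul – 9 Oct 2012: 98 days at 0.35% → $5,255,000 × 0.35% × 98/366 = $4,924.7678
10 Oct 2012 – 31 Jan 2013: 114 days at 1.35% → $5,255,000 × 1.35% × 114/366 = $22,096.8443
Total = $52,794.0847

$52,794.08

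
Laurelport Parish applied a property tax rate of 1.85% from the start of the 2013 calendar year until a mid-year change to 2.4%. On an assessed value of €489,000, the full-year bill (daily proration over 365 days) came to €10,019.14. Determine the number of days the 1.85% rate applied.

Let d = days at the first rate; then 365 − d days at the second rate.
€489,000 × [1.85%·d + 2.4%·(365−d)] / 365 = €10,019.14
Solving gives d = 233, so the new rate took effect on August 22, 2013.

233 days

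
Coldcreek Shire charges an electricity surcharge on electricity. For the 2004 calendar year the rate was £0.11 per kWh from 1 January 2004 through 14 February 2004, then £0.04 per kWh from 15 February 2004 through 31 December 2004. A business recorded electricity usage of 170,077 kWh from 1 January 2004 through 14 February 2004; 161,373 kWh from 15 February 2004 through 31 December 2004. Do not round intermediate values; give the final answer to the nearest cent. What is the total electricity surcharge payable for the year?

£25163.39

1 January – 14 February 2004: 170,077 kWh at £0.11/kWh → £18708.47
15 February – 31 December 2004: 161,373 kWh at £0.04/kWh → £6454.92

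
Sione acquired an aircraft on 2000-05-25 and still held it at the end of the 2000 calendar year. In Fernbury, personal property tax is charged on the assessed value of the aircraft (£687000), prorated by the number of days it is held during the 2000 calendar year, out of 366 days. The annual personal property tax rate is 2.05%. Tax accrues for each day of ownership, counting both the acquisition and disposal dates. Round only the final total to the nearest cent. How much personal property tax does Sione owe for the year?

£8503.97

Days held (2000-05-25 to 2000-12-31): 221 out of 366
Tax = £687000 × 2.05% × 221/366 = £8503.9713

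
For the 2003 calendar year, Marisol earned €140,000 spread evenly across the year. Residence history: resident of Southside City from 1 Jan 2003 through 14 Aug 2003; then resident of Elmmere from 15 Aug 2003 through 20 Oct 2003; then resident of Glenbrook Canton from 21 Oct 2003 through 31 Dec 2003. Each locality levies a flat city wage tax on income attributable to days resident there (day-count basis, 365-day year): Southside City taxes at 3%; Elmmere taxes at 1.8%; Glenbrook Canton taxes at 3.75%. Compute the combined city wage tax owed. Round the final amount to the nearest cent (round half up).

€4,098.74

Southside City, 1 Jan – 14 Aug 2003: 226 days → €140,000 × 3% × 226/365 = €2,600.5479
Elmmere, 15 Aug – 20 Oct 2003: 67 days → €140,000 × 1.8% × 67/365 = €462.5753
Glenbrook Canton, 21 Oct – 31 Dec 2003: 72 days → €140,000 × 3.75% × 72/365 = €1,035.6164
Total = €4,098.7397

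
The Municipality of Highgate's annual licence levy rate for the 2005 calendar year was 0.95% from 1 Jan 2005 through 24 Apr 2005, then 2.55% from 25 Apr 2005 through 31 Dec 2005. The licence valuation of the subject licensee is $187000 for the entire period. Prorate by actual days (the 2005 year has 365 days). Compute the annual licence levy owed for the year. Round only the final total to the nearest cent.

1 Jan – 24 Apr 2005: 114 days at 0.95% → $187000 × 0.95% × 114/365 = $554.8521
25 Apr – 31 Dec 2005: 251 days at 2.55% → $187000 × 2.55% × 251/365 = $3279.1603
Total = $3834.0123

$3834.01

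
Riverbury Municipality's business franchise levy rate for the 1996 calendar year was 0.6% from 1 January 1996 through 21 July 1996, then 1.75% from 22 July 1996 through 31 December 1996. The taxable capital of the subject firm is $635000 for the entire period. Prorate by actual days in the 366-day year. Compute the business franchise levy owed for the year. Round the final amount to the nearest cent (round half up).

$7062.21

1 January – 21 July 1996: 203 days at 0.6% → $635000 × 0.6% × 203/366 = $2113.1967
22 July – 31 December 1996: 163 days at 1.75% → $635000 × 1.75% × 163/366 = $4949.0096
Total = $7062.2063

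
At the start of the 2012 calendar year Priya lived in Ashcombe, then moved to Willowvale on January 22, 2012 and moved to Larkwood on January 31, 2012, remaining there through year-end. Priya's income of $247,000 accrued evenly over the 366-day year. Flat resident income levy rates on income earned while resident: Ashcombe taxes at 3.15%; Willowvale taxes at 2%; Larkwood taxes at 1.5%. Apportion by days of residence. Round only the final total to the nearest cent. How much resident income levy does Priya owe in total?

$3,969.21

Ashcombe, January 1 – January 21, 2012: 21 days → $247,000 × 3.15% × 21/366 = $446.4221
Willowvale, January 22 – January 30, 2012: 9 days → $247,000 × 2% × 9/366 = $121.4754
Larkwood, January 31 – December 31, 2012: 336 days → $247,000 × 1.5% × 336/366 = $3,401.3115
Total = $3,969.2090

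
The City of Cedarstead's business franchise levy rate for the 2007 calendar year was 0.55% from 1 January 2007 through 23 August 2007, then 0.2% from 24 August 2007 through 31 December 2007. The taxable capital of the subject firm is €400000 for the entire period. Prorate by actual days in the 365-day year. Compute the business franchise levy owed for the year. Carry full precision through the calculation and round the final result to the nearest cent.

1 January – 23 August 2007: 235 days at 0.55% → €400000 × 0.55% × 235/365 = €1416.4384
24 August – 31 December 2007: 130 days at 0.2% → €400000 × 0.2% × 130/365 = €284.9315
Total = €1701.3699

€1701.37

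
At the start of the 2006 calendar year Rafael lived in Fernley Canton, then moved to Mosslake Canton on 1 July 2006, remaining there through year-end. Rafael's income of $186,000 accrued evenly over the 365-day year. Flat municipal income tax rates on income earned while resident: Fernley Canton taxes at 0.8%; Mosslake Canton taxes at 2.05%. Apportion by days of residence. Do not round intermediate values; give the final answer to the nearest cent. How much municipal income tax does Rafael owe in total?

$2,660.05

Fernley Canton, 1 January – 30 June 2006: 181 days → $186,000 × 0.8% × 181/365 = $737.8849
Mosslake Canton, 1 July – 31 December 2006: 184 days → $186,000 × 2.05% × 184/365 = $1,922.1699
Total = $2,660.0548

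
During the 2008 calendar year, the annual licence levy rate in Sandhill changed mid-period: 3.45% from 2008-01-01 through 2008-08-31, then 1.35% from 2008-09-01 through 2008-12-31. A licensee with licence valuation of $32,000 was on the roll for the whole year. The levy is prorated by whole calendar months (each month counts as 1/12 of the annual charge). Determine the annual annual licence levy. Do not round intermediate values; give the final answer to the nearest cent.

$880.00

2008-01-01 to 2008-08-31: 8 months at 3.45% → $32,000 × 3.45% × 8/12 = $736.0000
2008-09-01 to 2008-12-31: 4 months at 1.35% → $32,000 × 1.35% × 4/12 = $144.0000
Total = $880.0000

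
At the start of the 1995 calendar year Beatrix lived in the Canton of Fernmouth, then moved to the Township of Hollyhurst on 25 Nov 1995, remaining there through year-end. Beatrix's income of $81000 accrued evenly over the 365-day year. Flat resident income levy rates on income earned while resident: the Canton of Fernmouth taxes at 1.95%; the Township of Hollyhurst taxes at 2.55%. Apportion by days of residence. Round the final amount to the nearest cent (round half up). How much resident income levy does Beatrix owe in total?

The Canton of Fernmouth, 1 Jan – 24 Nov 1995: 328 days → $81000 × 1.95% × 328/365 = $1419.3863
The Township of Hollyhurst, 25 Nov – 31 Dec 1995: 37 days → $81000 × 2.55% × 37/365 = $209.3795
Total = $1628.7658

$1628.77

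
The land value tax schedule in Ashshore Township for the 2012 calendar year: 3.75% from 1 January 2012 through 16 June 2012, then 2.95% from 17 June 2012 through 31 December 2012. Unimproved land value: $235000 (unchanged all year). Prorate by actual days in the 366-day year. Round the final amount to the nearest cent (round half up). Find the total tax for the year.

1 January – 16 June 2012: 168 days at 3.75% → $235000 × 3.75% × 168/366 = $4045.0820
17 June – 31 December 2012: 198 days at 2.95% → $235000 × 2.95% × 198/366 = $3750.3689
Total = $7795.4508

$7795.45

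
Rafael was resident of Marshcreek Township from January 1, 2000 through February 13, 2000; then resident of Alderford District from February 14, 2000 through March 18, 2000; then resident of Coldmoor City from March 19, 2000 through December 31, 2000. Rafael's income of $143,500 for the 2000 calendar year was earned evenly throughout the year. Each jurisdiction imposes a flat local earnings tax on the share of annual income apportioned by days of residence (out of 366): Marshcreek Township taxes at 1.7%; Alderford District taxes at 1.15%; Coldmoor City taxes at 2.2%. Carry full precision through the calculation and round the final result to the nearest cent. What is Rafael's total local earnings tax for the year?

$2,930.77

Marshcreek Township, January 1 – February 13, 2000: 44 days → $143,500 × 1.7% × 44/366 = $293.2732
Alderford District, February 14 – March 18, 2000: 34 days → $143,500 × 1.15% × 34/366 = $153.3019
Coldmoor City, March 19 – December 31, 2000: 288 days → $143,500 × 2.2% × 288/366 = $2,484.1967
Total = $2,930.7719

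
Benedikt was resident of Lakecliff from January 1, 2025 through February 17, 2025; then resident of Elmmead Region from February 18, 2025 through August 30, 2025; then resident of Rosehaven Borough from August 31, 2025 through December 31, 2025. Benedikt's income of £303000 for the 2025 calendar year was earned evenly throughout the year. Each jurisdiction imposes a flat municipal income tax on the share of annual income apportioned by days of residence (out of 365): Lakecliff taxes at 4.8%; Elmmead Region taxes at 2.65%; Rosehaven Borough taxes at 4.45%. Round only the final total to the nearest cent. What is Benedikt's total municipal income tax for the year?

Lakecliff, January 1 – February 17, 2025: 48 days → £303000 × 4.8% × 48/365 = £1912.6356
Elmmead Region, February 18 – August 30, 2025: 194 days → £303000 × 2.65% × 194/365 = £4267.7342
Rosehaven Borough, August 31 – December 31, 2025: 123 days → £303000 × 4.45% × 123/365 = £4543.7548
Total = £10724.1247

£10724.12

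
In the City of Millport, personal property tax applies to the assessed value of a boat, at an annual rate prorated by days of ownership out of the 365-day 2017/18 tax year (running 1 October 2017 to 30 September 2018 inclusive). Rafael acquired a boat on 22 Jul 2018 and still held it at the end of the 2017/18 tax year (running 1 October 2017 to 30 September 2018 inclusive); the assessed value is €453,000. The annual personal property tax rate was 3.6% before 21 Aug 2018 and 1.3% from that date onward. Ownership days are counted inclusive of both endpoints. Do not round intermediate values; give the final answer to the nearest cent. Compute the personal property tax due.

€2,001.89

22 Jul – 20 Aug 2018: 30 days at 3.6% → €453,000 × 3.6% × 30/365 = €1,340.3836
21 Aug – 30 Sep 2018: 41 days at 1.3% → €453,000 × 1.3% × 41/365 = €661.5041
Total = €2,001.8877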